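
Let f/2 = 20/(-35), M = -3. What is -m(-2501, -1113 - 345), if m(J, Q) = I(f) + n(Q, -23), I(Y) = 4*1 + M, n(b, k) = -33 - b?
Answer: -1426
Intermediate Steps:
f = -8/7 (f = 2*(20/(-35)) = 2*(20*(-1/35)) = 2*(-4/7) = -8/7 ≈ -1.1429)
I(Y) = 1 (I(Y) = 4*1 - 3 = 4 - 3 = 1)
m(J, Q) = -32 - Q (m(J, Q) = 1 + (-33 - Q) = -32 - Q)
-m(-2501, -1113 - 345) = -(-32 - (-1113 - 345)) = -(-32 - 1*(-1458)) = -(-32 + 1458) = -1*1426 = -1426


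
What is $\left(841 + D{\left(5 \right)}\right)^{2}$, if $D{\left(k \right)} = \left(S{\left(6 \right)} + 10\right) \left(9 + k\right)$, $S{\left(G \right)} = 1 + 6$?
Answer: $1164241$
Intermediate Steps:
$S{\left(G \right)} = 7$
$D{\left(k \right)} = 153 + 17 k$ ($D{\left(k \right)} = \left(7 + 10\right) \left(9 + k\right) = 17 \left(9 + k\right) = 153 + 17 k$)
$\left(841 + D{\left(5 \right)}\right)^{2} = \left(841 + \left(153 + 17 \cdot 5\right)\right)^{2} = \left(841 + \left(153 + 85\right)\right)^{2} = \left(841 + 238\right)^{2} = 1079^{2} = 1164241$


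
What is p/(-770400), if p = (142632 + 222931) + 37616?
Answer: -134393/256800 ≈ -0.52334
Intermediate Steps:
p = 403179 (p = 365563 + 37616 = 403179)
p/(-770400) = 403179/(-770400) = 403179*(-1/770400) = -134393/256800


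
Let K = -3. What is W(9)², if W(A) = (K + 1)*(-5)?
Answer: 100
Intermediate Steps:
W(A) = 10 (W(A) = (-3 + 1)*(-5) = -2*(-5) = 10)
W(9)² = 10² = 100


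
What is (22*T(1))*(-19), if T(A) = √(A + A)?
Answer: -418*√2 ≈ -591.14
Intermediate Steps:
T(A) = √2*√A (T(A) = √(2*A) = √2*√A)
(22*T(1))*(-19) = (22*(√2*√1))*(-19) = (22*(√2*1))*(-19) = (22*√2)*(-19) = -418*√2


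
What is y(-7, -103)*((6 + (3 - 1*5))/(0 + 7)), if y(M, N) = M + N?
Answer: -440/7 ≈ -62.857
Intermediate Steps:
y(-7, -103)*((6 + (3 - 1*5))/(0 + 7)) = (-7 - 103)*((6 + (3 - 1*5))/(0 + 7)) = -110*(6 + (3 - 5))/7 = -110*(6 - 2)/7 = -440/7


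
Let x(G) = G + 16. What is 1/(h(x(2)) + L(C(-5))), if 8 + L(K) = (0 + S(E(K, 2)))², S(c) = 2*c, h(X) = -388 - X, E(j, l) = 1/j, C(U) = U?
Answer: -25/10346 ≈ -0.0024164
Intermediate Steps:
x(G) = 16 + G
L(K) = -8 + 4/K² (L(K) = -8 + (0 + 2/K)² = -8 + (2/K)² = -8 + 4/K²)
1/(h(x(2)) + L(C(-5))) = 1/((-388 - (16 + 2)) + (-8 + 4/(-5)²)) = 1/((-388 - 1*18) + (-8 + 4*(1/25))) = 1/((-388 - 18) + (-8 + 4/25)) = 1/(-406 - 196/25) = 1/(-10346/25) = -25/10346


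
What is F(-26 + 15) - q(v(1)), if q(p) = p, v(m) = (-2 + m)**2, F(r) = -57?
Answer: -58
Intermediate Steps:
F(-26 + 15) - q(v(1)) = -57 - (-2 + 1)**2 = -57 - 1*(-1)**2 = -57 - 1*1 = -57 - 1 = -58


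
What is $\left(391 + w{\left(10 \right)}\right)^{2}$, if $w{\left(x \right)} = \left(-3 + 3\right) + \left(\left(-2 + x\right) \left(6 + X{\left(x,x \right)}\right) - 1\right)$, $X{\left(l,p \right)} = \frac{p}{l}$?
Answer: $198916$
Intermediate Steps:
$w{\left(x \right)} = -15 + 7 x$ ($w{\left(x \right)} = \left(-3 + 3\right) + \left(\left(-2 + x\right) \left(6 + \frac{x}{x}\right) - 1\right) = 0 + \left(\left(-2 + x\right) \left(6 + 1\right) - 1\right) = 0 + \left(\left(-2 + x\right) 7 - 1\right) = 0 + \left(\left(-14 + 7 x\right) - 1\right) = 0 + \left(-15 + 7 x\right) = -15 + 7 x$)
$\left(391 + w{\left(10 \right)}\right)^{2} = \left(391 + \left(-15 + 7 \cdot 10\right)\right)^{2} = \left(391 + \left(-15 + 70\right)\right)^{2} = \left(391 + 55\right)^{2} = 446^{2} = 198916$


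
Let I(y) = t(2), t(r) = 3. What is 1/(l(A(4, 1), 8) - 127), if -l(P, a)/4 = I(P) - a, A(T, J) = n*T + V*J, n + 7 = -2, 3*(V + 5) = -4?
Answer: -1/107 ≈ -0.0093458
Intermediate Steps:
V = -19/3 (V = -5 + (⅓)*(-4) = -5 - 4/3 = -19/3 ≈ -6.3333)
n = -9 (n = -7 - 2 = -9)
A(T, J) = -9*T - 19*J/3
I(y) = 3
l(P, a) = -12 + 4*a (l(P, a) = -4*(3 - a) = -12 + 4*a)
1/(l(A(4, 1), 8) - 127) = 1/((-12 + 4*8) - 127) = 1/((-12 + 32) - 127) = 1/(20 - 127) = 1/(-107) = -1/107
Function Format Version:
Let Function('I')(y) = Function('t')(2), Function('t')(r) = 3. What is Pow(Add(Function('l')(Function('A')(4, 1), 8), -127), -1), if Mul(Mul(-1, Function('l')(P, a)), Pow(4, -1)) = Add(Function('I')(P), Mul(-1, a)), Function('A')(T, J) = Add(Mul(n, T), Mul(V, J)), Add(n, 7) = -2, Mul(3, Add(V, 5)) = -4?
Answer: Rational(-1, 107) ≈ -0.0093458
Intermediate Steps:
V = Rational(-19, 3) (V = Add(-5, Mul(Rational(1, 3), -4)) = Add(-5, Rational(-4, 3)) = Rational(-19, 3) ≈ -6.3333)
n = -9 (n = Add(-7, -2) = -9)
Function('A')(T, J) = Add(Mul(-9, T), Mul(Rational(-19, 3), J))
Function('I')(y) = 3
Function('l')(P, a) = Add(-12, Mul(4, a)) (Function('l')(P, a) = Mul(-4, Add(3, Mul(-1, a))) = Add(-12, Mul(4, a)))
Pow(Add(Function('l')(Function('A')(4, 1), 8), -127), -1) = Pow(Add(Add(-12, Mul(4, 8)), -127), -1) = Pow(Add(Add(-12, 32), -127), -1) = Pow(Add(20, -127), -1) = Pow(-107, -1) = Rational(-1, 107)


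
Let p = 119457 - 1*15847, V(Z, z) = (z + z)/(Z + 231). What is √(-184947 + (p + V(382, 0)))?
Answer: I*√81337 ≈ 285.2*I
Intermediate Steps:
V(Z, z) = 2*z/(231 + Z) (V(Z, z) = (2*z)/(231 + Z) = 2*z/(231 + Z))
p = 103610 (p = 119457 - 15847 = 103610)
√(-184947 + (p + V(382, 0))) = √(-184947 + (103610 + 2*0/(231 + 382))) = √(-184947 + (103610 + 2*0/613)) = √(-184947 + (103610 + 2*0*(1/613))) = √(-184947 + (103610 + 0)) = √(-184947 + 103610) = √(-81337) = I*√81337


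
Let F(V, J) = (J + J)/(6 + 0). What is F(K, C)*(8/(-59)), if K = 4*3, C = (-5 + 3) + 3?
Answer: -8/177 ≈ -0.045198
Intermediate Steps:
C = 1 (C = -2 + 3 = 1)
K = 12
F(V, J) = J/3 (F(V, J) = (2*J)/6 = (2*J)*(⅙) = J/3)
F(K, C)*(8/(-59)) = ((⅓)*1)*(8/(-59)) = (8*(-1/59))/3 = (⅓)*(-8/59) = -8/177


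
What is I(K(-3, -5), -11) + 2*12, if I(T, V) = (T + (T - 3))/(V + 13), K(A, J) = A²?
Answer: 63/2 ≈ 31.500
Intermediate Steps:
I(T, V) = (-3 + 2*T)/(13 + V) (I(T, V) = (T + (-3 + T))/(13 + V) = (-3 + 2*T)/(13 + V))
I(K(-3, -5), -11) + 2*12 = (-3 + 2*(-3)²)/(13 - 11) + 2*12 = (-3 + 2*9)/2 + 24 = (-3 + 18)/2 + 24 = (½)*15 + 24 = 15/2 + 24 = 63/2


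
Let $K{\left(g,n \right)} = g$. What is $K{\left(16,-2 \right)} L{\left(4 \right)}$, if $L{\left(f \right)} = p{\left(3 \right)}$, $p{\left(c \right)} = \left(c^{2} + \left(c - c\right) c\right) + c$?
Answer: $192$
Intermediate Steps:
$p{\left(c \right)} = c + c^{2}$ ($p{\left(c \right)} = \left(c^{2} + 0 c\right) + c = \left(c^{2} + 0\right) + c = c^{2} + c = c + c^{2}$)
$L{\left(f \right)} = 12$ ($L{\left(f \right)} = 3 \left(1 + 3\right) = 3 \cdot 4 = 12$)
$K{\left(16,-2 \right)} L{\left(4 \right)} = 16 \cdot 12 = 192$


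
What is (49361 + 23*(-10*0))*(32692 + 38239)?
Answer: 3501225091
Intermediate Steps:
(49361 + 23*(-10*0))*(32692 + 38239) = (49361 + 23*0)*70931 = (49361 + 0)*70931 = 49361*70931 = 3501225091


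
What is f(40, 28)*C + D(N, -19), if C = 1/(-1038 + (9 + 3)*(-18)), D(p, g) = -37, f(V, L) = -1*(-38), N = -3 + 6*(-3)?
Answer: -1222/33 ≈ -37.030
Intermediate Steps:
N = -21 (N = -3 - 18 = -21)
f(V, L) = 38
C = -1/1254 (C = 1/(-1038 + 12*(-18)) = 1/(-1038 - 216) = 1/(-1254) = -1/1254 ≈ -0.00079745)
f(40, 28)*C + D(N, -19) = 38*(-1/1254) - 37 = -1/33 - 37 = -1222/33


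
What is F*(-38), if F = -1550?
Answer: 58900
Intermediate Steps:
F*(-38) = -1550*(-38) = 58900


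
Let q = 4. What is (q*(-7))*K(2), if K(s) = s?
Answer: -56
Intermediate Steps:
(q*(-7))*K(2) = (4*(-7))*2 = -28*2 = -56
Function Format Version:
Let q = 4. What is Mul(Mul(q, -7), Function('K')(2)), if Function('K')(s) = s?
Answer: -56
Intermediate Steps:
Mul(Mul(q, -7), Function('K')(2)) = Mul(Mul(4, -7), 2) = Mul(-28, 2) = -56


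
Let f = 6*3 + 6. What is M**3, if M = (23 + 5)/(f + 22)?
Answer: 2744/12167 ≈ 0.22553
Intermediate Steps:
f = 24 (f = 18 + 6 = 24)
M = 14/23 (M = (23 + 5)/(24 + 22) = 28/46 = 28*(1/46) = 14/23 ≈ 0.60870)
M**3 = (14/23)**3 = 2744/12167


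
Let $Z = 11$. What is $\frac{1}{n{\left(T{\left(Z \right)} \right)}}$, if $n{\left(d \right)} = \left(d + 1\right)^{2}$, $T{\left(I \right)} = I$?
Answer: $\frac{1}{144} \approx 0.0069444$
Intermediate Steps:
$n{\left(d \right)} = \left(1 + d\right)^{2}$
$\frac{1}{n{\left(T{\left(Z \right)} \right)}} = \frac{1}{\left(1 + 11\right)^{2}} = \frac{1}{12^{2}} = \frac{1}{144}$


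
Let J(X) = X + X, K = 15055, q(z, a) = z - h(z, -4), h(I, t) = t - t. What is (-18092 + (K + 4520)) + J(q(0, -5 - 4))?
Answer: 1483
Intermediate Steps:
h(I, t) = 0
q(z, a) = z (q(z, a) = z - 1*0 = z + 0 = z)
J(X) = 2*X
(-18092 + (K + 4520)) + J(q(0, -5 - 4)) = (-18092 + (15055 + 4520)) + 2*0 = (-18092 + 19575) + 0 = 1483 + 0 = 1483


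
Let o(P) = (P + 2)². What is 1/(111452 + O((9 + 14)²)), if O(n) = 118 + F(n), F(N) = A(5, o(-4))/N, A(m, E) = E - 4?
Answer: 1/111570 ≈ 8.9630e-6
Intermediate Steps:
o(P) = (2 + P)²
A(m, E) = -4 + E
F(N) = 0 (F(N) = (-4 + (2 - 4)²)/N = (-4 + (-2)²)/N = (-4 + 4)/N = 0/N = 0)
O(n) = 118 (O(n) = 118 + 0 = 118)
1/(111452 + O((9 + 14)²)) = 1/(111452 + 118) = 1/111570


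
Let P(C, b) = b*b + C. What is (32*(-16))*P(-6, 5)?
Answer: -9728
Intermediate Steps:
P(C, b) = C + b² (P(C, b) = b² + C = C + b²)
(32*(-16))*P(-6, 5) = (32*(-16))*(-6 + 5²) = -512*(-6 + 25) = -512*19 = -9728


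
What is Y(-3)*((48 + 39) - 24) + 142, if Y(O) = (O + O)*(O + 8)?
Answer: -1748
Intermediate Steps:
Y(O) = 2*O*(8 + O) (Y(O) = (2*O)*(8 + O) = 2*O*(8 + O))
Y(-3)*((48 + 39) - 24) + 142 = (2*(-3)*(8 - 3))*((48 + 39) - 24) + 142 = (2*(-3)*5)*(87 - 24) + 142 = -30*63 + 142 = -1890 + 142 = -1748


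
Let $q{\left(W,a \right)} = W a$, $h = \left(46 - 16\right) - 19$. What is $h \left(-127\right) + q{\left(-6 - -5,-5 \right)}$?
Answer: $-1392$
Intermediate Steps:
$h = 11$ ($h = 30 - 19 = 11$)
$h \left(-127\right) + q{\left(-6 - -5,-5 \right)} = 11 \left(-127\right) + \left(-6 - -5\right) \left(-5\right) = -1397 + \left(-6 + 5\right) \left(-5\right) = -1397 - -5 = -1397 + 5 = -1392$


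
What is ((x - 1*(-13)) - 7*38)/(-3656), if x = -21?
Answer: 137/1828 ≈ 0.074945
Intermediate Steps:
((x - 1*(-13)) - 7*38)/(-3656) = ((-21 - 1*(-13)) - 7*38)/(-3656) = ((-21 + 13) - 266)*(-1/3656) = (-8 - 266)*(-1/3656) = -274*(-1/3656) = 137/1828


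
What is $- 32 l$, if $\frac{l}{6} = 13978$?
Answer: $-2683776$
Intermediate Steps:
$l = 83868$ ($l = 6 \cdot 13978 = 83868$)
$- 32 l = \left(-32\right) 83868 = -2683776$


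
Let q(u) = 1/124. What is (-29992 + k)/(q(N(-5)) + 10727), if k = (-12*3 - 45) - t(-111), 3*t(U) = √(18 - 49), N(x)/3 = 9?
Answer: -3729052/1330149 - 124*I*√31/3990447 ≈ -2.8035 - 0.00017301*I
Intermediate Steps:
N(x) = 27 (N(x) = 3*9 = 27)
t(U) = I*√31/3 (t(U) = √(18 - 49)/3 = √(-31)/3 = (I*√31)/3 = I*√31/3)
q(u) = 1/124
k = -81 - I*√31/3 (k = (-12*3 - 45) - I*√31/3 = (-36 - 45) - I*√31/3 = -81 - I*√31/3 ≈ -81.0 - 1.8559*I)
(-29992 + k)/(q(N(-5)) + 10727) = (-29992 + (-81 - I*√31/3))/(1/124 + 10727) = (-30073 - I*√31/3)/(1330149/124) = (-30073 - I*√31/3)*(124/1330149) = -3729052/1330149 - 124*I*√31/3990447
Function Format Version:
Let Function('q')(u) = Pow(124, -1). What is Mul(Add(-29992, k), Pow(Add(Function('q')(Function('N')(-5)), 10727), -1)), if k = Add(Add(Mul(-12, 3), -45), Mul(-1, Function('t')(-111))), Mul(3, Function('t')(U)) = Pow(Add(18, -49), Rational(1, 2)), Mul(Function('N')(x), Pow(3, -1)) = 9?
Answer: Add(Rational(-3729052, 1330149), Mul(Rational(-124, 3990447), I, Pow(31, Rational(1, 2)))) ≈ Add(-2.8035, Mul(-0.00017301, I))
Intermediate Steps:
Function('N')(x) = 27 (Function('N')(x) = Mul(3, 9) = 27)
Function('t')(U) = Mul(Rational(1, 3), I, Pow(31, Rational(1, 2))) (Function('t')(U) = Mul(Rational(1, 3), Pow(Add(18, -49), Rational(1, 2))) = Mul(Rational(1, 3), Pow(-31, Rational(1, 2))) = Mul(Rational(1, 3), Mul(I, Pow(31, Rational(1, 2)))) = Mul(Rational(1, 3), I, Pow(31, Rational(1, 2))))
Function('q')(u) = Rational(1, 124)
k = Add(-81, Mul(Rational(-1, 3), I, Pow(31, Rational(1, 2)))) (k = Add(Add(Mul(-12, 3), -45), Mul(-1, Mul(Rational(1, 3), I, Pow(31, Rational(1, 2))))) = Add(Add(-36, -45), Mul(Rational(-1, 3), I, Pow(31, Rational(1, 2)))) = Add(-81, Mul(Rational(-1, 3), I, Pow(31, Rational(1, 2)))) ≈ Add(-81.000, Mul(-1.8559, I)))
Mul(Add(-29992, k), Pow(Add(Function('q')(Function('N')(-5)), 10727), -1)) = Mul(Add(-29992, Add(-81, Mul(Rational(-1, 3), I, Pow(31, Rational(1, 2))))), Pow(Add(Rational(1, 124), 10727), -1)) = Mul(Add(-30073, Mul(Rational(-1, 3), I, Pow(31, Rational(1, 2)))), Pow(Rational(1330149, 124), -1)) = Mul(Add(-30073, Mul(Rational(-1, 3), I, Pow(31, Rational(1, 2)))), Rational(124, 1330149)) = Add(Rational(-3729052, 1330149), Mul(Rational(-124, 3990447), I, Pow(31, Rational(1, 2))))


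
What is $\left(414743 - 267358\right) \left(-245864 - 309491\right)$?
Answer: $-81850996675$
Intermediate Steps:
$\left(414743 - 267358\right) \left(-245864 - 309491\right) = 147385 \left(-555355\right) = -81850996675$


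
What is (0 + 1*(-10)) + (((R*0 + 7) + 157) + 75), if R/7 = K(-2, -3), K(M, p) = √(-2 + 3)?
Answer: 229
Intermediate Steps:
K(M, p) = 1 (K(M, p) = √1 = 1)
R = 7 (R = 7*1 = 7)
(0 + 1*(-10)) + (((R*0 + 7) + 157) + 75) = (0 + 1*(-10)) + (((7*0 + 7) + 157) + 75) = (0 - 10) + (((0 + 7) + 157) + 75) = -10 + ((7 + 157) + 75) = -10 + (164 + 75) = -10 + 239 = 229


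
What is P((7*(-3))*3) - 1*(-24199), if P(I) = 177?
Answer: 24376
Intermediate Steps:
P((7*(-3))*3) - 1*(-24199) = 177 - 1*(-24199) = 177 + 24199 = 24376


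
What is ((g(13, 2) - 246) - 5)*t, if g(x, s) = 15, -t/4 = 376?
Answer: 354944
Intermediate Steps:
t = -1504 (t = -4*376 = -1504)
((g(13, 2) - 246) - 5)*t = ((15 - 246) - 5)*(-1504) = (-231 - 5)*(-1504) = -236*(-1504) = 354944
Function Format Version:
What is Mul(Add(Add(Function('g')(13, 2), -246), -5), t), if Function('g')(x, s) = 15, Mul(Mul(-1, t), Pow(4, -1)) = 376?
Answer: 354944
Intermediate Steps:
t = -1504 (t = Mul(-4, 376) = -1504)
Mul(Add(Add(Function('g')(13, 2), -246), -5), t) = Mul(Add(Add(15, -246), -5), -1504) = Mul(Add(-231, -5), -1504) = Mul(-236, -1504) = 354944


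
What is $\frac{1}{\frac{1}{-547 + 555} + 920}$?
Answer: $\frac{8}{7361} \approx 0.0010868$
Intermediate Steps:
$\frac{1}{\frac{1}{-547 + 555} + 920} = \frac{1}{\frac{1}{8} + 920} = \frac{1}{\frac{7361}{8}} = \frac{8}{7361}$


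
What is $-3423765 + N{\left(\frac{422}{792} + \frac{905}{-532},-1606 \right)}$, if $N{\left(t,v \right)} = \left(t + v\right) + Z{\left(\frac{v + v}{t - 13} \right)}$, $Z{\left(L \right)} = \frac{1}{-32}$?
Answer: $- \frac{1443260024047}{421344} \approx -3.4254 \cdot 10^{6}$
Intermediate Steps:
$Z{\left(L \right)} = - \frac{1}{32}$
$N{\left(t,v \right)} = - \frac{1}{32} + t + v$ ($N{\left(t,v \right)} = \left(t + v\right) - \frac{1}{32} = - \frac{1}{32} + t + v$)
$-3423765 + N{\left(\frac{422}{792} + \frac{905}{-532},-1606 \right)} = -3423765 - \frac{677183887}{421344} = - \frac{1443260024047}{421344}$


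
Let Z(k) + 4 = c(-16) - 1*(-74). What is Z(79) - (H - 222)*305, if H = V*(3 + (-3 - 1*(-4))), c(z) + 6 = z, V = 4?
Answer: 62878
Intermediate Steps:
c(z) = -6 + z
Z(k) = 48 (Z(k) = -4 + ((-6 - 16) - 1*(-74)) = -4 + (-22 + 74) = -4 + 52 = 48)
H = 16 (H = 4*(3 + (-3 - 1*(-4))) = 4*(3 + (-3 + 4)) = 4*(3 + 1) = 4*4 = 16)
Z(79) - (H - 222)*305 = 48 - (16 - 222)*305 = 48 - (-206)*305 = 48 - 1*(-62830) = 48 + 62830 = 62878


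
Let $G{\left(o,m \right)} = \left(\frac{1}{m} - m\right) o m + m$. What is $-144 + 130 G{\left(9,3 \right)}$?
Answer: $-9114$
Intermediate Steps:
$G{\left(o,m \right)} = m + m o \left(\frac{1}{m} - m\right)$ ($G{\left(o,m \right)} = o \left(\frac{1}{m} - m\right) m + m = m o \left(\frac{1}{m} - m\right) + m = m + m o \left(\frac{1}{m} - m\right)$)
$-144 + 130 G{\left(9,3 \right)} = -144 + 130 \left(3 + 9 - 9 \cdot 3^{2}\right) = -144 + 130 \left(3 + 9 - 9 \cdot 9\right) = -144 + 130 \left(3 + 9 - 81\right) = -144 + 130 \left(-69\right) = -144 - 8970 = -9114$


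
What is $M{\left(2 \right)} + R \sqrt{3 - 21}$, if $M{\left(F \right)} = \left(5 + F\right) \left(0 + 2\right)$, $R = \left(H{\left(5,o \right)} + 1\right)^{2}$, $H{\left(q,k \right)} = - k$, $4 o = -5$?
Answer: $14 + \frac{243 i \sqrt{2}}{16} \approx 14.0 + 21.478 i$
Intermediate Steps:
$o = - \frac{5}{4}$ ($o = \frac{1}{4} \left(-5\right) = - \frac{5}{4} \approx -1.25$)
$R = \frac{81}{16}$ ($R = \left(\left(-1\right) \left(- \frac{5}{4}\right) + 1\right)^{2} = \left(\frac{5}{4} + 1\right)^{2} = \left(\frac{9}{4}\right)^{2} = \frac{81}{16} \approx 5.0625$)
$M{\left(F \right)} = 10 + 2 F$ ($M{\left(F \right)} = \left(5 + F\right) 2 = 10 + 2 F$)
$M{\left(2 \right)} + R \sqrt{3 - 21} = \left(10 + 2 \cdot 2\right) + \frac{81 \sqrt{3 - 21}}{16} = \left(10 + 4\right) + \frac{81 \sqrt{-18}}{16} = 14 + \frac{81 \cdot 3 i \sqrt{2}}{16} = 14 + \frac{243 i \sqrt{2}}{16}$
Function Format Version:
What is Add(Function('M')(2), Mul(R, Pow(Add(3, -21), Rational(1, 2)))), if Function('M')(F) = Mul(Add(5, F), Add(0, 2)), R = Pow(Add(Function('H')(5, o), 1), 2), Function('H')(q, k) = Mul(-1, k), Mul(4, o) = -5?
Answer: Add(14, Mul(Rational(243, 16), I, Pow(2, Rational(1, 2)))) ≈ Add(14.000, Mul(21.478, I))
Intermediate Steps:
o = Rational(-5, 4) (o = Mul(Rational(1, 4), -5) = Rational(-5, 4) ≈ -1.2500)
R = Rational(81, 16) (R = Pow(Add(Mul(-1, Rational(-5, 4)), 1), 2) = Pow(Add(Rational(5, 4), 1), 2) = Pow(Rational(9, 4), 2) = Rational(81, 16) ≈ 5.0625)
Function('M')(F) = Add(10, Mul(2, F)) (Function('M')(F) = Mul(Add(5, F), 2) = Add(10, Mul(2, F)))
Add(Function('M')(2), Mul(R, Pow(Add(3, -21), Rational(1, 2)))) = Add(Add(10, Mul(2, 2)), Mul(Rational(81, 16), Pow(Add(3, -21), Rational(1, 2)))) = Add(Add(10, 4), Mul(Rational(81, 16), Pow(-18, Rational(1, 2)))) = Add(14, Mul(Rational(81, 16), Mul(3, I, Pow(2, Rational(1, 2))))) = Add(14, Mul(Rational(243, 16), I, Pow(2, Rational(1, 2))))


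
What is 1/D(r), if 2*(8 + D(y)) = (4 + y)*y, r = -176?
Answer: 1/15128 ≈ 6.6103e-5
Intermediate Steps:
D(y) = -8 + y*(4 + y)/2 (D(y) = -8 + ((4 + y)*y)/2 = -8 + (y*(4 + y))/2 = -8 + y*(4 + y)/2)
1/D(r) = 1/(-8 + (½)*(-176)² + 2*(-176)) = 1/(-8 + (½)*30976 - 352) = 1/(-8 + 15488 - 352) = 1/15128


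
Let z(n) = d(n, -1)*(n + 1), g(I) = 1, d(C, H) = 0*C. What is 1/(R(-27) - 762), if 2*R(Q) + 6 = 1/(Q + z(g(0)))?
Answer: -54/41311 ≈ -0.0013072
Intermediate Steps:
d(C, H) = 0
z(n) = 0 (z(n) = 0*(n + 1) = 0*(1 + n) = 0)
R(Q) = -3 + 1/(2*Q) (R(Q) = -3 + 1/(2*(Q + 0)) = -3 + 1/(2*Q))
1/(R(-27) - 762) = 1/((-3 + (½)/(-27)) - 762) = 1/((-3 + (½)*(-1/27)) - 762) = 1/((-3 - 1/54) - 762) = 1/(-163/54 - 762) = 1/(-41311/54) = -54/41311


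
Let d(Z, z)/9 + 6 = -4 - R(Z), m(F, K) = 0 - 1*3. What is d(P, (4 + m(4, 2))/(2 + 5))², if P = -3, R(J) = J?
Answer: 3969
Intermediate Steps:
m(F, K) = -3 (m(F, K) = 0 - 3 = -3)
d(Z, z) = -90 - 9*Z (d(Z, z) = -54 + 9*(-4 - Z) = -54 + (-36 - 9*Z) = -90 - 9*Z)
d(P, (4 + m(4, 2))/(2 + 5))² = (-90 - 9*(-3))² = (-90 + 27)² = (-63)² = 3969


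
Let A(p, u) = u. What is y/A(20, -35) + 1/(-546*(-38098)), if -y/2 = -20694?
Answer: -122990401867/104007540 ≈ -1182.5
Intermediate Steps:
y = 41388 (y = -2*(-20694) = 41388)
y/A(20, -35) + 1/(-546*(-38098)) = 41388/(-35) + 1/(-546*(-38098)) = 41388*(-1/35) - 1/546*(-1/38098) = -41388/35 + 1/20801508 = -122990401867/104007540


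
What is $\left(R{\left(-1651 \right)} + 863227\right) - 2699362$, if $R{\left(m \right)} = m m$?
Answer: $889666$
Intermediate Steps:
$R{\left(m \right)} = m^{2}$
$\left(R{\left(-1651 \right)} + 863227\right) - 2699362 = \left(\left(-1651\right)^{2} + 863227\right) - 2699362 = \left(2725801 + 863227\right) - 2699362 = 3589028 - 2699362 = 889666$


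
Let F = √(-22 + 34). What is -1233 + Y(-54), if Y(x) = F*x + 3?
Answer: -1230 - 108*√3 ≈ -1417.1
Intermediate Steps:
F = 2*√3 (F = √12 = 2*√3 ≈ 3.4641)
Y(x) = 3 + 2*x*√3 (Y(x) = (2*√3)*x + 3 = 2*x*√3 + 3 = 3 + 2*x*√3)
-1233 + Y(-54) = -1233 + (3 + 2*(-54)*√3) = -1233 + (3 - 108*√3) = -1230 - 108*√3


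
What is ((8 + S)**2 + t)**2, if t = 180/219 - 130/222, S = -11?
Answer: 5601324964/65658609 ≈ 85.310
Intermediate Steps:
t = 1915/8103 (t = 180*(1/219) - 130*1/222 = 60/73 - 65/111 = 1915/8103 ≈ 0.23633)
((8 + S)**2 + t)**2 = ((8 - 11)**2 + 1915/8103)**2 = ((-3)**2 + 1915/8103)**2 = (9 + 1915/8103)**2 = (74842/8103)**2 = 5601324964/65658609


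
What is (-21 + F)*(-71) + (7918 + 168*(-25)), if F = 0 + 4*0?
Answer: 5209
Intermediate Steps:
F = 0 (F = 0 + 0 = 0)
(-21 + F)*(-71) + (7918 + 168*(-25)) = (-21 + 0)*(-71) + (7918 + 168*(-25)) = -21*(-71) + (7918 - 4200) = 1491 + 3718 = 5209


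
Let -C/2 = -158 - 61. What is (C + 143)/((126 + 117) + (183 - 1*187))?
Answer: 581/239 ≈ 2.4310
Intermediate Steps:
C = 438 (C = -2*(-158 - 61) = -2*(-219) = 438)
(C + 143)/((126 + 117) + (183 - 1*187)) = (438 + 143)/((126 + 117) + (183 - 1*187)) = 581/(243 + (183 - 187)) = 581/(243 - 4) = 581/239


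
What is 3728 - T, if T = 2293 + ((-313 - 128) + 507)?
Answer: 1369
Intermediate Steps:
T = 2359 (T = 2293 + (-441 + 507) = 2293 + 66 = 2359)
3728 - T = 3728 - 1*2359 = 3728 - 2359 = 1369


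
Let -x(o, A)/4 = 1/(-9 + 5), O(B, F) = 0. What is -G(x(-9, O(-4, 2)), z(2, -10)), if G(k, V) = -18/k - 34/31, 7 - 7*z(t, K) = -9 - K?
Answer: 592/31 ≈ 19.097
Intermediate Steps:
z(t, K) = 16/7 + K/7 (z(t, K) = 1 - (-9 - K)/7 = 1 + (9/7 + K/7) = 16/7 + K/7)
x(o, A) = 1 (x(o, A) = -4/(-9 + 5) = -4/(-4) = -4*(-1/4) = 1)
G(k, V) = -34/31 - 18/k (G(k, V) = -18/k - 34*1/31 = -18/k - 34/31 = -34/31 - 18/k)
-G(x(-9, O(-4, 2)), z(2, -10)) = -(-34/31 - 18/1) = -(-34/31 - 18*1) = -(-34/31 - 18) = -1*(-592/31) = 592/31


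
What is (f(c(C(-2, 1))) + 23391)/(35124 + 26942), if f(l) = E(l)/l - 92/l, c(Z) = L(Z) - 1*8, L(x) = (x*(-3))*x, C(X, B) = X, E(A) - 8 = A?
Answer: 116981/310330 ≈ 0.37696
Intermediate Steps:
E(A) = 8 + A
L(x) = -3*x**2 (L(x) = (-3*x)*x = -3*x**2)
c(Z) = -8 - 3*Z**2 (c(Z) = -3*Z**2 - 1*8 = -3*Z**2 - 8 = -8 - 3*Z**2)
f(l) = -92/l + (8 + l)/l (f(l) = (8 + l)/l - 92/l = -92/l + (8 + l)/l)
(f(c(C(-2, 1))) + 23391)/(35124 + 26942) = ((-84 + (-8 - 3*(-2)**2))/(-8 - 3*(-2)**2) + 23391)/(35124 + 26942) = ((-84 + (-8 - 3*4))/(-8 - 3*4) + 23391)/62066 = ((-84 + (-8 - 12))/(-8 - 12) + 23391)*(1/62066) = ((-84 - 20)/(-20) + 23391)*(1/62066) = (-1/20*(-104) + 23391)*(1/62066) = (26/5 + 23391)*(1/62066) = (116981/5)*(1/62066) = 116981/310330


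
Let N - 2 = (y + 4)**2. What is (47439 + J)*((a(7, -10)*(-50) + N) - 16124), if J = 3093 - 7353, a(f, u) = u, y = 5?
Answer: -671044839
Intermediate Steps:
N = 83 (N = 2 + (5 + 4)**2 = 2 + 9**2 = 2 + 81 = 83)
J = -4260
(47439 + J)*((a(7, -10)*(-50) + N) - 16124) = (47439 - 4260)*((-10*(-50) + 83) - 16124) = 43179*((500 + 83) - 16124) = 43179*(583 - 16124) = 43179*(-15541) = -671044839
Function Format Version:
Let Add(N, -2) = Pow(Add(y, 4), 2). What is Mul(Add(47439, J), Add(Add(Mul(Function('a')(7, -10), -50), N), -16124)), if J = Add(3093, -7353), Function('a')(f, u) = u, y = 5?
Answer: -671044839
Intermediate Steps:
N = 83 (N = Add(2, Pow(Add(5, 4), 2)) = Add(2, Pow(9, 2)) = Add(2, 81) = 83)
J = -4260
Mul(Add(47439, J), Add(Add(Mul(Function('a')(7, -10), -50), N), -16124)) = Mul(Add(47439, -4260), Add(Add(Mul(-10, -50), 83), -16124)) = Mul(43179, Add(Add(500, 83), -16124)) = Mul(43179, Add(583, -16124)) = Mul(43179, -15541) = -671044839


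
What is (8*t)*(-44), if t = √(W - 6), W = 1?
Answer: -352*I*√5 ≈ -787.1*I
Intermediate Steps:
t = I*√5 (t = √(1 - 6) = √(-5) = I*√5 ≈ 2.2361*I)
(8*t)*(-44) = (8*(I*√5))*(-44) = (8*I*√5)*(-44) = -352*I*√5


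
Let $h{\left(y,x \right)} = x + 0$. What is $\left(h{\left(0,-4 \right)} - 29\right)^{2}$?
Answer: $1089$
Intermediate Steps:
$h{\left(y,x \right)} = x$
$\left(h{\left(0,-4 \right)} - 29\right)^{2} = \left(-4 - 29\right)^{2} = \left(-33\right)^{2} = 1089$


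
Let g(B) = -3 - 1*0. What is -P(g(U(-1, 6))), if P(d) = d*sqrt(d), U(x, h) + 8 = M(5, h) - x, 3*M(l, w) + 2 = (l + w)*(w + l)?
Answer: 3*I*sqrt(3) ≈ 5.1962*I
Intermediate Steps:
M(l, w) = -2/3 + (l + w)**2/3 (M(l, w) = -2/3 + ((l + w)*(w + l))/3 = -2/3 + ((l + w)*(l + w))/3 = -2/3 + (l + w)**2/3)
U(x, h) = -26/3 - x + (5 + h)**2/3 (U(x, h) = -8 + ((-2/3 + (5 + h)**2/3) - x) = -8 + (-2/3 - x + (5 + h)**2/3) = -26/3 - x + (5 + h)**2/3)
g(B) = -3 (g(B) = -3 + 0 = -3)
P(d) = d**(3/2)
-P(g(U(-1, 6))) = -(-3)**(3/2) = -(-3)*I*sqrt(3) = 3*I*sqrt(3)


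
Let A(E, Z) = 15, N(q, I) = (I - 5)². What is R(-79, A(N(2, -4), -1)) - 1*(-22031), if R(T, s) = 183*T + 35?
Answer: 7609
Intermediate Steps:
N(q, I) = (-5 + I)²
R(T, s) = 35 + 183*T
R(-79, A(N(2, -4), -1)) - 1*(-22031) = (35 + 183*(-79)) - 1*(-22031) = (35 - 14457) + 22031 = -14422 + 22031 = 7609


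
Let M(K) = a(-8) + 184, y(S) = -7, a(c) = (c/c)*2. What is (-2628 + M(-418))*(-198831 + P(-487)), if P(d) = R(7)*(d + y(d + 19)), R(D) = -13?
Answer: 469862778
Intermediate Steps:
a(c) = 2 (a(c) = 1*2 = 2)
P(d) = 91 - 13*d (P(d) = -13*(d - 7) = -13*(-7 + d) = 91 - 13*d)
M(K) = 186 (M(K) = 2 + 184 = 186)
(-2628 + M(-418))*(-198831 + P(-487)) = (-2628 + 186)*(-198831 + (91 - 13*(-487))) = -2442*(-198831 + (91 + 6331)) = -2442*(-198831 + 6422) = -2442*(-192409) = 469862778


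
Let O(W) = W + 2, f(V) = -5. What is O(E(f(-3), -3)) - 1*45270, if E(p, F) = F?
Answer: -45271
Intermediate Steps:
O(W) = 2 + W
O(E(f(-3), -3)) - 1*45270 = (2 - 3) - 1*45270 = -1 - 45270 = -45271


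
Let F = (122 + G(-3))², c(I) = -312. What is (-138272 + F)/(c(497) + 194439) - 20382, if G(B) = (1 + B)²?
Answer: -3956818910/194127 ≈ -20383.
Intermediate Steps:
F = 15876 (F = (122 + (1 - 3)²)² = (122 + (-2)²)² = (122 + 4)² = 126² = 15876)
(-138272 + F)/(c(497) + 194439) - 20382 = (-138272 + 15876)/(-312 + 194439) - 20382 = -122396/194127 - 20382 = -3956818910/194127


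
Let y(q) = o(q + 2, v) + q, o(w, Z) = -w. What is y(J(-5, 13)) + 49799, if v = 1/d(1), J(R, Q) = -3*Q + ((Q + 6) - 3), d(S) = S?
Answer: 49797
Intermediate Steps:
J(R, Q) = 3 - 2*Q (J(R, Q) = -3*Q + ((6 + Q) - 3) = -3*Q + (3 + Q) = 3 - 2*Q)
v = 1 (v = 1/1 = 1)
y(q) = -2 (y(q) = -(q + 2) + q = -(2 + q) + q = (-2 - q) + q = -2)
y(J(-5, 13)) + 49799 = -2 + 49799 = 49797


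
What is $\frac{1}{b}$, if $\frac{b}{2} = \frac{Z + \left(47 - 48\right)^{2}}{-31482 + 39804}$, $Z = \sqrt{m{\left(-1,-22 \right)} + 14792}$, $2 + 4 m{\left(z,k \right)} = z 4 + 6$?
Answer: $- \frac{4161}{14791} + \frac{357846 \sqrt{2}}{14791} \approx 33.933$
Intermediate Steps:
$m{\left(z,k \right)} = 1 + z$ ($m{\left(z,k \right)} = - \frac{1}{2} + \frac{z 4 + 6}{4} = - \frac{1}{2} + \frac{4 z + 6}{4} = - \frac{1}{2} + \frac{6 + 4 z}{4} = - \frac{1}{2} + \left(\frac{3}{2} + z\right) = 1 + z$)
$Z = 86 \sqrt{2}$ ($Z = \sqrt{\left(1 - 1\right) + 14792} = \sqrt{0 + 14792} = \sqrt{14792} = 86 \sqrt{2} \approx 121.62$)
$b = \frac{1}{4161} + \frac{86 \sqrt{2}}{4161}$ ($b = 2 \frac{86 \sqrt{2} + \left(47 - 48\right)^{2}}{-31482 + 39804} = 2 \frac{86 \sqrt{2} + \left(-1\right)^{2}}{8322} = 2 \left(86 \sqrt{2} + 1\right) \frac{1}{8322} = 2 \left(1 + 86 \sqrt{2}\right) \frac{1}{8322} = 2 \left(\frac{1}{8322} + \frac{43 \sqrt{2}}{4161}\right) = \frac{1}{4161} + \frac{86 \sqrt{2}}{4161} \approx 0.029469$)
$\frac{1}{b} = \frac{1}{\frac{1}{4161} + \frac{86 \sqrt{2}}{4161}}$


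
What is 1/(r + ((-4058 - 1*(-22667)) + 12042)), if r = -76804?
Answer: -1/46153 ≈ -2.1667e-5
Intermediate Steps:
1/(r + ((-4058 - 1*(-22667)) + 12042)) = 1/(-76804 + ((-4058 - 1*(-22667)) + 12042)) = 1/(-76804 + ((-4058 + 22667) + 12042)) = 1/(-76804 + (18609 + 12042)) = 1/(-76804 + 30651) = 1/(-46153) = -1/46153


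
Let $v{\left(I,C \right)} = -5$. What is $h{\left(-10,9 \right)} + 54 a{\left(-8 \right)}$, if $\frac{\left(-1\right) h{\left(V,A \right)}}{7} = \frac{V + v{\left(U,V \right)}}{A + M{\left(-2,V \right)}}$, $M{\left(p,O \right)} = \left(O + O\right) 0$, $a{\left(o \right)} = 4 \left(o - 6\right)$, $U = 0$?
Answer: $- \frac{9037}{3} \approx -3012.3$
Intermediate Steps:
$a{\left(o \right)} = -24 + 4 o$ ($a{\left(o \right)} = 4 \left(-6 + o\right) = -24 + 4 o$)
$M{\left(p,O \right)} = 0$ ($M{\left(p,O \right)} = 2 O 0 = 0$)
$h{\left(V,A \right)} = - \frac{7 \left(-5 + V\right)}{A}$ ($h{\left(V,A \right)} = - 7 \frac{V - 5}{A + 0} = - 7 \frac{-5 + V}{A} = - \frac{7 \left(-5 + V\right)}{A}$)
$h{\left(-10,9 \right)} + 54 a{\left(-8 \right)} = \frac{7 \left(5 - -10\right)}{9} + 54 \left(-24 + 4 \left(-8\right)\right) = 7 \cdot \frac{1}{9} \left(5 + 10\right) + 54 \left(-24 - 32\right) = 7 \cdot \frac{1}{9} \cdot 15 + 54 \left(-56\right) = \frac{35}{3} - 3024 = - \frac{9037}{3}$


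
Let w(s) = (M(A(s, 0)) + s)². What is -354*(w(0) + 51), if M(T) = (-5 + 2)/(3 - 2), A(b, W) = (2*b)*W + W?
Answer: -21240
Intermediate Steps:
A(b, W) = W + 2*W*b (A(b, W) = 2*W*b + W = W + 2*W*b)
M(T) = -3 (M(T) = -3/1 = -3*1 = -3)
w(s) = (-3 + s)²
-354*(w(0) + 51) = -354*((-3 + 0)² + 51) = -354*((-3)² + 51) = -354*(9 + 51) = -354*60 = -21240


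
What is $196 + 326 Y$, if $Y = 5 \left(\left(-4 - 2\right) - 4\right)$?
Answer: $-16104$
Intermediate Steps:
$Y = -50$ ($Y = 5 \left(-6 - 4\right) = 5 \left(-10\right) = -50$)
$196 + 326 Y = 196 + 326 \left(-50\right) = 196 - 16300 = -16104$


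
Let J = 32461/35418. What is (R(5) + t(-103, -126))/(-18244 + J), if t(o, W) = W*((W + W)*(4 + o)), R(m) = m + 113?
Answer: 111330461940/646133531 ≈ 172.30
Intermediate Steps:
R(m) = 113 + m
J = 32461/35418 (J = 32461*(1/35418) = 32461/35418 ≈ 0.91651)
t(o, W) = 2*W²*(4 + o) (t(o, W) = W*((2*W)*(4 + o)) = W*(2*W*(4 + o)) = 2*W²*(4 + o))
(R(5) + t(-103, -126))/(-18244 + J) = ((113 + 5) + 2*(-126)²*(4 - 103))/(-18244 + 32461/35418) = (118 + 2*15876*(-99))/(-646133531/35418) = (118 - 3143448)*(-35418/646133531) = -3143330*(-35418/646133531) = 111330461940/646133531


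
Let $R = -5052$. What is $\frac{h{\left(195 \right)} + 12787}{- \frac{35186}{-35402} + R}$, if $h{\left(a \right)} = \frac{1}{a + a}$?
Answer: $- \frac{88273665631}{34869065010} \approx -2.5316$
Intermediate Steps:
$h{\left(a \right)} = \frac{1}{2 a}$
$\frac{h{\left(195 \right)} + 12787}{- \frac{35186}{-35402} + R} = \frac{\frac{1}{2 \cdot 195} + 12787}{- \frac{35186}{-35402} - 5052} = \frac{\frac{1}{2} \cdot \frac{1}{195} + 12787}{\left(-35186\right) \left(- \frac{1}{35402}\right) - 5052} = \frac{\frac{1}{390} + 12787}{\frac{17593}{17701} - 5052} = \frac{4986931}{390 \left(- \frac{89407859}{17701}\right)} = \frac{4986931}{390} \left(- \frac{17701}{89407859}\right) = - \frac{88273665631}{34869065010}$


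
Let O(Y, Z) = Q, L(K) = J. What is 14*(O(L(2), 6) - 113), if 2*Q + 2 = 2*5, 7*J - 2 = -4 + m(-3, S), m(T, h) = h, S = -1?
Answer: -1526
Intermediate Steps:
J = -3/7 (J = 2/7 + (-4 - 1)/7 = 2/7 + (⅐)*(-5) = 2/7 - 5/7 = -3/7 ≈ -0.42857)
Q = 4 (Q = -1 + (2*5)/2 = -1 + (½)*10 = -1 + 5 = 4)
L(K) = -3/7
O(Y, Z) = 4
14*(O(L(2), 6) - 113) = 14*(4 - 113) = 14*(-109) = -1526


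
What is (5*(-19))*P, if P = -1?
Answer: 95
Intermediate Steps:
(5*(-19))*P = (5*(-19))*(-1) = -95*(-1) = 95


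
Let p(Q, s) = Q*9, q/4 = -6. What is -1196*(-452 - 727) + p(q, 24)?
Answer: 1409868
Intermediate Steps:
q = -24 (q = 4*(-6) = -24)
p(Q, s) = 9*Q
-1196*(-452 - 727) + p(q, 24) = -1196*(-452 - 727) + 9*(-24) = -1196*(-1179) - 216 = 1410084 - 216 = 1409868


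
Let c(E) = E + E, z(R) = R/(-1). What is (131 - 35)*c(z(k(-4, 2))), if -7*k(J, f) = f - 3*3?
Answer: -192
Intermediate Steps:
k(J, f) = 9/7 - f/7 (k(J, f) = -(f - 3*3)/7 = -(f - 9)/7 = -(-9 + f)/7 = 9/7 - f/7)
z(R) = -R (z(R) = R*(-1) = -R)
c(E) = 2*E
(131 - 35)*c(z(k(-4, 2))) = (131 - 35)*(2*(-(9/7 - ⅐*2))) = 96*(2*(-(9/7 - 2/7))) = 96*(2*(-1*1)) = 96*(2*(-1)) = 96*(-2) = -192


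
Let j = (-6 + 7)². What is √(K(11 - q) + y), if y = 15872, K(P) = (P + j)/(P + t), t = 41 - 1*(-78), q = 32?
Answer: √777718/7 ≈ 125.98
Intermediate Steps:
t = 119 (t = 41 + 78 = 119)
j = 1 (j = 1² = 1)
K(P) = (1 + P)/(119 + P) (K(P) = (P + 1)/(P + 119) = (1 + P)/(119 + P))
√(K(11 - q) + y) = √((1 + (11 - 1*32))/(119 + (11 - 1*32)) + 15872) = √((1 + (11 - 32))/(119 + (11 - 32)) + 15872) = √((1 - 21)/(119 - 21) + 15872) = √(-20/98 + 15872) = √((1/98)*(-20) + 15872) = √(-10/49 + 15872) = √(777718/49) = √777718/7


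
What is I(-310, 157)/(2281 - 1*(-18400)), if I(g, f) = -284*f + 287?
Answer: -44301/20681 ≈ -2.1421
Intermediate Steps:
I(g, f) = 287 - 284*f
I(-310, 157)/(2281 - 1*(-18400)) = (287 - 284*157)/(2281 - 1*(-18400)) = (287 - 44588)/(2281 + 18400) = -44301/20681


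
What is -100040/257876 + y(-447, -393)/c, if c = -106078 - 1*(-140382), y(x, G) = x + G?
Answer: -114012125/276443072 ≈ -0.41243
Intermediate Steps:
y(x, G) = G + x
c = 34304 (c = -106078 + 140382 = 34304)
-100040/257876 + y(-447, -393)/c = -100040/257876 + (-393 - 447)/34304 = -100040*1/257876 - 840*1/34304 = -25010/64469 - 105/4288 = -114012125/276443072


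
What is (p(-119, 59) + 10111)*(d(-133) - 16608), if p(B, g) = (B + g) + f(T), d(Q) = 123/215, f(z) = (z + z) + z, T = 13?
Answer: -7205464746/43 ≈ -1.6757e+8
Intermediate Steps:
f(z) = 3*z (f(z) = 2*z + z = 3*z)
d(Q) = 123/215 (d(Q) = 123*(1/215) = 123/215)
p(B, g) = 39 + B + g (p(B, g) = (B + g) + 3*13 = (B + g) + 39 = 39 + B + g)
(p(-119, 59) + 10111)*(d(-133) - 16608) = ((39 - 119 + 59) + 10111)*(123/215 - 16608) = (-21 + 10111)*(-3570597/215) = 10090*(-3570597/215) = -7205464746/43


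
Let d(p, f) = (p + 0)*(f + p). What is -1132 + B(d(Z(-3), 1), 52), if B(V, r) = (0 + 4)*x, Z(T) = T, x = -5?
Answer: -1152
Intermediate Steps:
d(p, f) = p*(f + p)
B(V, r) = -20 (B(V, r) = (0 + 4)*(-5) = 4*(-5) = -20)
-1132 + B(d(Z(-3), 1), 52) = -1132 - 20 = -1152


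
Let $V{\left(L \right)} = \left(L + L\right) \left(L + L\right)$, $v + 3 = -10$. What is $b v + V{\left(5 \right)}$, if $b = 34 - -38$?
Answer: $-836$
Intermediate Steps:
$v = -13$ ($v = -3 - 10 = -13$)
$V{\left(L \right)} = 4 L^{2}$ ($V{\left(L \right)} = 2 L 2 L = 4 L^{2}$)
$b = 72$ ($b = 34 + 38 = 72$)
$b v + V{\left(5 \right)} = 72 \left(-13\right) + 4 \cdot 5^{2} = -936 + 4 \cdot 25 = -936 + 100 = -836$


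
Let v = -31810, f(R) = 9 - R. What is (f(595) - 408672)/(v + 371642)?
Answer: -204629/169916 ≈ -1.2043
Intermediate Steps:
(f(595) - 408672)/(v + 371642) = ((9 - 1*595) - 408672)/(-31810 + 371642) = ((9 - 595) - 408672)/339832 = (-586 - 408672)*(1/339832) = -409258*1/339832 = -204629/169916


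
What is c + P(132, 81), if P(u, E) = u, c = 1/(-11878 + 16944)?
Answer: 668713/5066 ≈ 132.00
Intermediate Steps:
c = 1/5066 ≈ 0.00019739
c + P(132, 81) = 1/5066 + 132 = 668713/5066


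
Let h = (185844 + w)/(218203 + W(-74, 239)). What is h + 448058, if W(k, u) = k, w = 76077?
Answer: 97734705403/218129 ≈ 4.4806e+5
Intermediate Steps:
h = 261921/218129 (h = (185844 + 76077)/(218203 - 74) = 261921/218129 ≈ 1.2008)
h + 448058 = 261921/218129 + 448058 = 97734705403/218129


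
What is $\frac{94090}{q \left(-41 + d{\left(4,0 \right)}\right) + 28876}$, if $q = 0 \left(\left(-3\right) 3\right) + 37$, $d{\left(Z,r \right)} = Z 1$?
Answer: $\frac{94090}{27507} \approx 3.4206$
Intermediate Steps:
$d{\left(Z,r \right)} = Z$
$q = 37$ ($q = 0 \left(-9\right) + 37 = 0 + 37 = 37$)
$\frac{94090}{q \left(-41 + d{\left(4,0 \right)}\right) + 28876} = \frac{94090}{37 \left(-41 + 4\right) + 28876} = \frac{94090}{37 \left(-37\right) + 28876} = \frac{94090}{-1369 + 28876} = \frac{94090}{27507}$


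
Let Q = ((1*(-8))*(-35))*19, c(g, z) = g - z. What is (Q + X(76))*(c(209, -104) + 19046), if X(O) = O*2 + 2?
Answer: 105971166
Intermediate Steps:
X(O) = 2 + 2*O (X(O) = 2*O + 2 = 2 + 2*O)
Q = 5320 (Q = -8*(-35)*19 = 280*19 = 5320)
(Q + X(76))*(c(209, -104) + 19046) = (5320 + (2 + 2*76))*((209 - 1*(-104)) + 19046) = (5320 + (2 + 152))*((209 + 104) + 19046) = (5320 + 154)*(313 + 19046) = 5474*19359 = 105971166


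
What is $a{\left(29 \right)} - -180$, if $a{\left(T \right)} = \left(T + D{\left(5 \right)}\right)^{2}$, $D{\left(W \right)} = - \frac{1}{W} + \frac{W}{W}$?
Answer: $\frac{26701}{25} \approx 1068.0$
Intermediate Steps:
$D{\left(W \right)} = 1 - \frac{1}{W}$ ($D{\left(W \right)} = - \frac{1}{W} + 1 = 1 - \frac{1}{W}$)
$a{\left(T \right)} = \left(\frac{4}{5} + T\right)^{2}$ ($a{\left(T \right)} = \left(T + \frac{-1 + 5}{5}\right)^{2} = \left(T + \frac{1}{5} \cdot 4\right)^{2} = \left(T + \frac{4}{5}\right)^{2} = \left(\frac{4}{5} + T\right)^{2}$)
$a{\left(29 \right)} - -180 = \frac{\left(4 + 5 \cdot 29\right)^{2}}{25} - -180 = \frac{\left(4 + 145\right)^{2}}{25} + 180 = \frac{149^{2}}{25} + 180 = \frac{1}{25} \cdot 22201 + 180 = \frac{22201}{25} + 180 = \frac{26701}{25}$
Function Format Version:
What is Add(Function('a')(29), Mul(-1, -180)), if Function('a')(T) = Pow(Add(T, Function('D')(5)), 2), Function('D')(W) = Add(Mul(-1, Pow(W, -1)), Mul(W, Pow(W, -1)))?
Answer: Rational(26701, 25) ≈ 1068.0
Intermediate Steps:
Function('D')(W) = Add(1, Mul(-1, Pow(W, -1))) (Function('D')(W) = Add(Mul(-1, Pow(W, -1)), 1) = Add(1, Mul(-1, Pow(W, -1))))
Function('a')(T) = Pow(Add(Rational(4, 5), T), 2) (Function('a')(T) = Pow(Add(T, Mul(Pow(5, -1), Add(-1, 5))), 2) = Pow(Add(T, Mul(Rational(1, 5), 4)), 2) = Pow(Add(T, Rational(4, 5)), 2) = Pow(Add(Rational(4, 5), T), 2))
Add(Function('a')(29), Mul(-1, -180)) = Add(Mul(Rational(1, 25), Pow(Add(4, Mul(5, 29)), 2)), Mul(-1, -180)) = Add(Mul(Rational(1, 25), Pow(Add(4, 145), 2)), 180) = Add(Mul(Rational(1, 25), Pow(149, 2)), 180) = Add(Mul(Rational(1, 25), 22201), 180) = Add(Rational(22201, 25), 180) = Rational(26701, 25)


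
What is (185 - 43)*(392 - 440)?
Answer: -6816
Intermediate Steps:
(185 - 43)*(392 - 440) = 142*(-48) = -6816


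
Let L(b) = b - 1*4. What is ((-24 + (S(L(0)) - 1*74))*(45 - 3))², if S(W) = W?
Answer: 18352656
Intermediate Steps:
L(b) = -4 + b (L(b) = b - 4 = -4 + b)
((-24 + (S(L(0)) - 1*74))*(45 - 3))² = ((-24 + ((-4 + 0) - 1*74))*(45 - 3))² = ((-24 + (-4 - 74))*42)² = ((-24 - 78)*42)² = (-102*42)² = (-4284)² = 18352656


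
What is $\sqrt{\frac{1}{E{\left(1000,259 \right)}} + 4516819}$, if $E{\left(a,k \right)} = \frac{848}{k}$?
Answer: $\frac{\sqrt{203003926863}}{212} \approx 2125.3$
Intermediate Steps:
$\sqrt{\frac{1}{E{\left(1000,259 \right)}} + 4516819} = \sqrt{\frac{1}{848 \cdot \frac{1}{259}} + 4516819} = \sqrt{\frac{1}{\frac{848}{259}} + 4516819} = \sqrt{\frac{259}{848} + 4516819} = \sqrt{\frac{3830262771}{848}} = \frac{\sqrt{203003926863}}{212}$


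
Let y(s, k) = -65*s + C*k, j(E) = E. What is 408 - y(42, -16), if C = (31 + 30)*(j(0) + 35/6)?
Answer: 26494/3 ≈ 8831.3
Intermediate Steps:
C = 2135/6 (C = (31 + 30)*(0 + 35/6) = 61*(0 + 35*(⅙)) = 61*(0 + 35/6) = 61*(35/6) = 2135/6 ≈ 355.83)
y(s, k) = -65*s + 2135*k/6
408 - y(42, -16) = 408 - (-65*42 + (2135/6)*(-16)) = 408 - (-2730 - 17080/3) = 408 - 1*(-25270/3) = 408 + 25270/3 = 26494/3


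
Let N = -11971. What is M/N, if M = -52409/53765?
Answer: 52409/643620815 ≈ 8.1428e-5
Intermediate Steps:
M = -52409/53765 (M = -52409*1/53765 = -52409/53765 ≈ -0.97478)
M/N = -52409/53765/(-11971) = -52409/53765*(-1/11971) = 52409/643620815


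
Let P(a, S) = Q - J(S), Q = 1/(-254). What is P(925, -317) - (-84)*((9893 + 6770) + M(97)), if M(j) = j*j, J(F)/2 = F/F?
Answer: 556271683/254 ≈ 2.1900e+6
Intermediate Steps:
J(F) = 2 (J(F) = 2*(F/F) = 2*1 = 2)
Q = -1/254 ≈ -0.0039370
M(j) = j²
P(a, S) = -509/254 (P(a, S) = -1/254 - 1*2 = -1/254 - 2 = -509/254)
P(925, -317) - (-84)*((9893 + 6770) + M(97)) = -509/254 - (-84)*((9893 + 6770) + 97²) = -509/254 - (-84)*(16663 + 9409) = -509/254 - (-84)*26072 = -509/254 - 1*(-2190048) = -509/254 + 2190048 = 556271683/254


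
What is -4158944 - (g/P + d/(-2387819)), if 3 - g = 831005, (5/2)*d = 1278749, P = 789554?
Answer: -19602262050210303819/4713280106815 ≈ -4.1589e+6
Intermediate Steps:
d = 2557498/5 (d = (⅖)*1278749 = 2557498/5 ≈ 5.1150e+5)
g = -831002 (g = 3 - 1*831005 = 3 - 831005 = -831002)
-4158944 - (g/P + d/(-2387819)) = -4158944 - (-831002/789554 + (2557498/5)/(-2387819)) = -4158944 - (-831002*1/789554 + (2557498/5)*(-1/2387819)) = -4158944 - (-415501/394777 - 2557498/11939095) = -4158944 - 1*(-5970347299541/4713280106815) = -4158944 + 5970347299541/4713280106815 = -19602262050210303819/4713280106815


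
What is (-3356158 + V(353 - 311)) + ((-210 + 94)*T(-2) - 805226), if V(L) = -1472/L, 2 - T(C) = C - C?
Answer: -87394672/21 ≈ -4.1617e+6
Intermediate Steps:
T(C) = 2 (T(C) = 2 - (C - C) = 2 - 1*0 = 2 + 0 = 2)
(-3356158 + V(353 - 311)) + ((-210 + 94)*T(-2) - 805226) = (-3356158 - 1472/(353 - 311)) + ((-210 + 94)*2 - 805226) = (-3356158 - 1472/42) + (-116*2 - 805226) = (-3356158 - 1472*1/42) + (-232 - 805226) = (-3356158 - 736/21) - 805458 = -70480054/21 - 805458 = -87394672/21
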